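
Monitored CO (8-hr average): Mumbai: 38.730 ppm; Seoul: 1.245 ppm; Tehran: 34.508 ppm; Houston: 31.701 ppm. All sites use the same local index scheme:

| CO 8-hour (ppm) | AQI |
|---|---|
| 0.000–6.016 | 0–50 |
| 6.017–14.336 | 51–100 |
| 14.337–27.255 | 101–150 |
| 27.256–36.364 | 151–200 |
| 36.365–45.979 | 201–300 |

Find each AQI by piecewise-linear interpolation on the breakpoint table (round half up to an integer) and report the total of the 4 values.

600

Mumbai: 38.730 ∈ [36.365, 45.979] ↔ index [201, 300].
201 + (38.730−36.365)·(300−201)/(45.979−36.365) = 201 + 2.365·99/9.614 ≈ 225.35, so AQI = 225.
Seoul: 1.245 ∈ [0.000, 6.016] ↔ index [0, 50].
0 + (1.245−0.000)·(50−0)/(6.016−0.000) = 0 + 1.245·50/6.016 ≈ 10.35, so AQI = 10.
Tehran: 34.508 lies in 27.256–36.364, so I_lo=151, I_hi=200, C_lo=27.256, C_hi=36.364.
(200−151)/(36.364−27.256) × (34.508−27.256) + 151 = 49/9.108 × 7.252 + 151 ≈ 190.01 → 190.
Houston 31.701: bracket 27.256–36.364 → index 151–200; slope 49/9.108, offset 4.445.
AQI = 151 + 49/9.108·4.445 ≈ 174.91 ⇒ 175.
AQIs: Mumbai=225, Seoul=10, Tehran=190, Houston=175. Sum = 225 + 10 + 190 + 175 = 600.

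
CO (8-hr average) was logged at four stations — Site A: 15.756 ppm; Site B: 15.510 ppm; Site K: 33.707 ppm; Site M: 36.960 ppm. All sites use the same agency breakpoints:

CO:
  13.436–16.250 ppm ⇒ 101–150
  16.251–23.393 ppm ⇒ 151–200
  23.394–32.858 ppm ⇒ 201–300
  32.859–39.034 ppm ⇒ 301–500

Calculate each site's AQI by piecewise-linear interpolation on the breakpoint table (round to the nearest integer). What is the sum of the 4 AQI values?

Site A 15.756: bracket 13.436–16.250 → index 101–150; slope 49/2.814, offset 2.320.
AQI = 101 + 49/2.814·2.320 ≈ 141.40 ⇒ 141.
Site B 15.510: bracket 13.436–16.250 → index 101–150; slope 49/2.814, offset 2.074.
AQI = 101 + 49/2.814·2.074 ≈ 137.11 ⇒ 137.
Site K: 33.707 ∈ [32.859, 39.034] ↔ index [301, 500].
301 + (33.707−32.859)·(500−301)/(39.034−32.859) = 301 + 0.848·199/6.175 ≈ 328.33, so AQI = 328.
Site M: 36.960 lies in 32.859–39.034, so I_lo=301, I_hi=500, C_lo=32.859, C_hi=39.034.
(500−301)/(39.034−32.859) × (36.960−32.859) + 301 = 199/6.175 × 4.101 + 301 ≈ 433.16 → 433.
AQIs: Site A=141, Site B=137, Site K=328, Site M=433. Sum = 141 + 137 + 328 + 433 = 1039.

1039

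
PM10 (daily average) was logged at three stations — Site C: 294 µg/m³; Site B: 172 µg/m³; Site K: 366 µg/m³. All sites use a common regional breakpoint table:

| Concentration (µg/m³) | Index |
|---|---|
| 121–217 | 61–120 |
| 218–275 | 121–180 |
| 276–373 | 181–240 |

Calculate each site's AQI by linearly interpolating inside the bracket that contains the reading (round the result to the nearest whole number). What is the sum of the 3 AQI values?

520

Site C 294: bracket 276–373 → index 181–240; slope 59/97, offset 18.
AQI = 181 + 59/97·18 ≈ 191.95 ⇒ 192.
Site B: 172 lies in 121–217, so I_lo=61, I_hi=120, C_lo=121, C_hi=217.
(120−61)/(217−121) × (172−121) + 61 = 59/96 × 51 + 61 ≈ 92.34 → 92.
Site K: row 276–373 (AQI 181–240). (240−181)·(366−276)/(373−276) + 181 = 59·90/97 + 181 ≈ 235.74 → 236.
AQIs: Site C=192, Site B=92, Site K=236. Sum = 192 + 92 + 236 = 520.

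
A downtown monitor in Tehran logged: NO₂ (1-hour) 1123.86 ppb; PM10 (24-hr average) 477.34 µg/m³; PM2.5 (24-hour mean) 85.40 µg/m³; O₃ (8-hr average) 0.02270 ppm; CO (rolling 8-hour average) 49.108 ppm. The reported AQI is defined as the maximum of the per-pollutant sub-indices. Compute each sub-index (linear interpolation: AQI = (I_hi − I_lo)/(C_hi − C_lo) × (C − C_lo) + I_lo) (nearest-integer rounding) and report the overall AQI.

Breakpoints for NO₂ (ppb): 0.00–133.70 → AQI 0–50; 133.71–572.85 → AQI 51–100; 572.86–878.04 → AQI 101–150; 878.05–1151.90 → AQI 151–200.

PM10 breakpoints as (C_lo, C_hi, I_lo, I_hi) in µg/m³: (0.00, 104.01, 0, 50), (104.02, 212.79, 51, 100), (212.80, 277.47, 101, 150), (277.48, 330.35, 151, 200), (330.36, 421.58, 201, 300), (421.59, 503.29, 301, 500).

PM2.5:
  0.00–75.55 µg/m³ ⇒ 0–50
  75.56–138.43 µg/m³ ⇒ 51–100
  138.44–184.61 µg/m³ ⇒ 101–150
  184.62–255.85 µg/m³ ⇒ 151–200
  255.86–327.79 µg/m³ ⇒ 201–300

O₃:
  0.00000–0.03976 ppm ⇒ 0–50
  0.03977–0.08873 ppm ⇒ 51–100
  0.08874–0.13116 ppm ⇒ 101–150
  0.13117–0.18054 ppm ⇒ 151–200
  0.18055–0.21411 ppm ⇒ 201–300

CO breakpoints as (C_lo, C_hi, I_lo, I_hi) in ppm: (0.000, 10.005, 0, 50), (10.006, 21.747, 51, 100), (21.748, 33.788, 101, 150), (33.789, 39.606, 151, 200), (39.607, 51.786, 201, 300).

437

NO₂: 1123.86 lies in 878.05–1151.90, so I_lo=151, I_hi=200, C_lo=878.05, C_hi=1151.90.
(200−151)/(1151.90−878.05) × (1123.86−878.05) + 151 = 49/273.85 × 245.81 + 151 ≈ 194.98 → 195.
PM10 477.34: bracket 421.59–503.29 → index 301–500; slope 199/81.70, offset 55.75.
AQI = 301 + 199/81.70·55.75 ≈ 436.79 ⇒ 437.
PM2.5: 85.40 ∈ [75.56, 138.43] ↔ index [51, 100].
51 + (85.40−75.56)·(100−51)/(138.43−75.56) = 51 + 9.84·49/62.87 ≈ 58.67, so AQI = 59.
O₃ 0.02270: bracket 0.00000–0.03976 → index 0–50; slope 50/0.03976, offset 0.02270.
AQI = 0 + 50/0.03976·0.02270 ≈ 28.55 ⇒ 29.
CO: 49.108 lies in 39.607–51.786, so I_lo=201, I_hi=300, C_lo=39.607, C_hi=51.786.
(300−201)/(51.786−39.607) × (49.108−39.607) + 201 = 99/12.179 × 9.501 + 201 ≈ 278.23 → 278.
Sub-indices: NO₂→195, PM10→437, PM2.5→59, O₃→29, CO→278. Overall AQI = max = 437; dominant pollutant is PM10.
AQI 437: Hazardous.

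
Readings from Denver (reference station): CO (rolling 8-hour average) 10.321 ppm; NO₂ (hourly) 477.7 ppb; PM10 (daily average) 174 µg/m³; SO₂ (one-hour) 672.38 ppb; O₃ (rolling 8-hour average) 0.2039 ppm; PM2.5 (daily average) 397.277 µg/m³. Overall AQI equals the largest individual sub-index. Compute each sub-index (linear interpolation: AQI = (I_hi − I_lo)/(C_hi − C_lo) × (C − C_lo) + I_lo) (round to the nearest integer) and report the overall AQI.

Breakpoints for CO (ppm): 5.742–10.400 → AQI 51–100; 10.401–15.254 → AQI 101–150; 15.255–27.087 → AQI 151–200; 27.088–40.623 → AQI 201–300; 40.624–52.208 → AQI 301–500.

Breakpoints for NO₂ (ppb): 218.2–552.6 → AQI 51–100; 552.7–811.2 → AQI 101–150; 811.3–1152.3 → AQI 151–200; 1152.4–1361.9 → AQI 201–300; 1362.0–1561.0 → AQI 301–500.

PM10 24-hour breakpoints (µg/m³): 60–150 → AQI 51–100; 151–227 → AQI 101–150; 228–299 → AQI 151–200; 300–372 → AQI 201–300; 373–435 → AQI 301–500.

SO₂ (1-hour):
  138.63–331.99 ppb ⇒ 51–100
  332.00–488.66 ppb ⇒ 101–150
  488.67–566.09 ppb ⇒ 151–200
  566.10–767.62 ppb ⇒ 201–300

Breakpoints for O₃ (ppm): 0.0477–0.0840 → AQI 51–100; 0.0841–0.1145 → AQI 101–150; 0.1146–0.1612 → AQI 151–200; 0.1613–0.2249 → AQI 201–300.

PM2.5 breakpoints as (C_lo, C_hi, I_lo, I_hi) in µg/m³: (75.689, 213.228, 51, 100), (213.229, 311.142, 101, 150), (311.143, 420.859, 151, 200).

267

CO: 10.321 ∈ [5.742, 10.400] ↔ index [51, 100].
51 + (10.321−5.742)·(100−51)/(10.400−5.742) = 51 + 4.579·49/4.658 ≈ 99.17, so AQI = 99.
NO₂: row 218.2–552.6 (AQI 51–100). (100−51)·(477.7−218.2)/(552.6−218.2) + 51 = 49·259.5/334.4 + 51 ≈ 89.02 → 89.
PM10: 174 lies in 151–227, so I_lo=101, I_hi=150, C_lo=151, C_hi=227.
(150−101)/(227−151) × (174−151) + 101 = 49/76 × 23 + 101 ≈ 115.83 → 116.
SO₂: 672.38 ∈ [566.10, 767.62] ↔ index [201, 300].
201 + (672.38−566.10)·(300−201)/(767.62−566.10) = 201 + 106.28·99/201.52 ≈ 253.21, so AQI = 253.
O₃: row 0.1613–0.2249 (AQI 201–300). (300−201)·(0.2039−0.1613)/(0.2249−0.1613) + 201 = 99·0.0426/0.0636 + 201 ≈ 267.31 → 267.
PM2.5 397.277: bracket 311.143–420.859 → index 151–200; slope 49/109.716, offset 86.134.
AQI = 151 + 49/109.716·86.134 ≈ 189.47 ⇒ 189.
Sub-indices: CO→99, NO₂→89, PM10→116, SO₂→253, O₃→267, PM2.5→189. Overall AQI = max = 267; dominant pollutant is O₃.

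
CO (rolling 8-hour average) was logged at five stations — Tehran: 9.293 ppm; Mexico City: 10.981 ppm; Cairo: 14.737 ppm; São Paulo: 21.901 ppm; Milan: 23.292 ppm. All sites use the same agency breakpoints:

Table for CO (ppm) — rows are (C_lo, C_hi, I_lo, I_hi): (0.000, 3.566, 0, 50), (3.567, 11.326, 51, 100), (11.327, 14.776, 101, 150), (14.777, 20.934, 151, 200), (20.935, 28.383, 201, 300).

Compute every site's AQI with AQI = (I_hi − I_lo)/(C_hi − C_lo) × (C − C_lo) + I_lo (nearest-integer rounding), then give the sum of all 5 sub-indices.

780

Tehran: 9.293 lies in 3.567–11.326, so I_lo=51, I_hi=100, C_lo=3.567, C_hi=11.326.
(100−51)/(11.326−3.567) × (9.293−3.567) + 51 = 49/7.759 × 5.726 + 51 ≈ 87.16 → 87.
Mexico City: 10.981 lies in 3.567–11.326, so I_lo=51, I_hi=100, C_lo=3.567, C_hi=11.326.
(100−51)/(11.326−3.567) × (10.981−3.567) + 51 = 49/7.759 × 7.414 + 51 ≈ 97.82 → 98.
Cairo: 14.737 ∈ [11.327, 14.776] ↔ index [101, 150].
101 + (14.737−11.327)·(150−101)/(14.776−11.327) = 101 + 3.410·49/3.449 ≈ 149.45, so AQI = 149.
São Paulo: 21.901 ∈ [20.935, 28.383] ↔ index [201, 300].
201 + (21.901−20.935)·(300−201)/(28.383−20.935) = 201 + 0.966·99/7.448 ≈ 213.84, so AQI = 214.
Milan: 23.292 ∈ [20.935, 28.383] ↔ index [201, 300].
201 + (23.292−20.935)·(300−201)/(28.383−20.935) = 201 + 2.357·99/7.448 ≈ 232.33, so AQI = 232.
AQIs: Tehran=87, Mexico City=98, Cairo=149, São Paulo=214, Milan=232. Sum = 87 + 98 + 149 + 214 + 232 = 780.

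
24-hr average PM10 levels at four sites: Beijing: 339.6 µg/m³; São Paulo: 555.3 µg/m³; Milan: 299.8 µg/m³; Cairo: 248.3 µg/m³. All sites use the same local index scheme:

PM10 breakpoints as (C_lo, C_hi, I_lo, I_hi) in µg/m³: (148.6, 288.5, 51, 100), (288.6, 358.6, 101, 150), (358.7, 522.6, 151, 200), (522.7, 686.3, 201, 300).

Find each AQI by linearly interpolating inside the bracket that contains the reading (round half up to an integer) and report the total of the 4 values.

553

Beijing 339.6: bracket 288.6–358.6 → index 101–150; slope 49/70.0, offset 51.0.
AQI = 101 + 49/70.0·51.0 ≈ 136.70 ⇒ 137.
São Paulo: 555.3 ∈ [522.7, 686.3] ↔ index [201, 300].
201 + (555.3−522.7)·(300−201)/(686.3−522.7) = 201 + 32.6·99/163.6 ≈ 220.73, so AQI = 221.
Milan: 299.8 lies in 288.6–358.6, so I_lo=101, I_hi=150, C_lo=288.6, C_hi=358.6.
(150−101)/(358.6−288.6) × (299.8−288.6) + 101 = 49/70.0 × 11.2 + 101 ≈ 108.84 → 109.
Cairo: 248.3 ∈ [148.6, 288.5] ↔ index [51, 100].
51 + (248.3−148.6)·(100−51)/(288.5−148.6) = 51 + 99.7·49/139.9 ≈ 85.92, so AQI = 86.
AQIs: Beijing=137, São Paulo=221, Milan=109, Cairo=86. Sum = 137 + 221 + 109 + 86 = 553.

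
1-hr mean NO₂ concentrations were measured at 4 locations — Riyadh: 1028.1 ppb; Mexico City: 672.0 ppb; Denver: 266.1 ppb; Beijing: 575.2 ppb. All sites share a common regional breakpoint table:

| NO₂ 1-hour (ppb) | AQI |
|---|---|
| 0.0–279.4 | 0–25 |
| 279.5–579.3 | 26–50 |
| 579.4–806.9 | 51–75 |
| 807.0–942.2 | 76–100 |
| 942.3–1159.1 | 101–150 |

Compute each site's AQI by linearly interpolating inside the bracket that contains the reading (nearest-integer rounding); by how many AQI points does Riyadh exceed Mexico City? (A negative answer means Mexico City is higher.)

59

Riyadh: 1028.1 lies in 942.3–1159.1, so I_lo=101, I_hi=150, C_lo=942.3, C_hi=1159.1.
(150−101)/(1159.1−942.3) × (1028.1−942.3) + 101 = 49/216.8 × 85.8 + 101 ≈ 120.39 → 120.
Mexico City 672.0: bracket 579.4–806.9 → index 51–75; slope 24/227.5, offset 92.6.
AQI = 51 + 24/227.5·92.6 ≈ 60.77 ⇒ 61.
Denver 266.1: bracket 0.0–279.4 → index 0–25; slope 25/279.4, offset 266.1.
AQI = 0 + 25/279.4·266.1 ≈ 23.81 ⇒ 24.
Beijing: 575.2 ∈ [279.5, 579.3] ↔ index [26, 50].
26 + (575.2−279.5)·(50−26)/(579.3−279.5) = 26 + 295.7·24/299.8 ≈ 49.67, so AQI = 50.
AQIs: Riyadh=120, Mexico City=61, Denver=24, Beijing=50. Riyadh (120) − Mexico City (61) = 59.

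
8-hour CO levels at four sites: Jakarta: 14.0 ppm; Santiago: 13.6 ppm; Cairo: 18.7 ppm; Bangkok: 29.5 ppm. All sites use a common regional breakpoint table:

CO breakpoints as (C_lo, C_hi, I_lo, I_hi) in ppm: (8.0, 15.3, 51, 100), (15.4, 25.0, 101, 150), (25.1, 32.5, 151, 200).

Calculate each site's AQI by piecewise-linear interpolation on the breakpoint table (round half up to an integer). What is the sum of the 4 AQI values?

478

Jakarta 14.0: bracket 8.0–15.3 → index 51–100; slope 49/7.3, offset 6.0.
AQI = 51 + 49/7.3·6.0 ≈ 91.27 ⇒ 91.
Santiago: row 8.0–15.3 (AQI 51–100). (100−51)·(13.6−8.0)/(15.3−8.0) + 51 = 49·5.6/7.3 + 51 ≈ 88.59 → 89.
Cairo: 18.7 ∈ [15.4, 25.0] ↔ index [101, 150].
101 + (18.7−15.4)·(150−101)/(25.0−15.4) = 101 + 3.3·49/9.6 ≈ 117.84, so AQI = 118.
Bangkok: row 25.1–32.5 (AQI 151–200). (200−151)·(29.5−25.1)/(32.5−25.1) + 151 = 49·4.4/7.4 + 151 ≈ 180.14 → 180.
AQIs: Jakarta=91, Santiago=89, Cairo=118, Bangkok=180. Sum = 91 + 89 + 118 + 180 = 478.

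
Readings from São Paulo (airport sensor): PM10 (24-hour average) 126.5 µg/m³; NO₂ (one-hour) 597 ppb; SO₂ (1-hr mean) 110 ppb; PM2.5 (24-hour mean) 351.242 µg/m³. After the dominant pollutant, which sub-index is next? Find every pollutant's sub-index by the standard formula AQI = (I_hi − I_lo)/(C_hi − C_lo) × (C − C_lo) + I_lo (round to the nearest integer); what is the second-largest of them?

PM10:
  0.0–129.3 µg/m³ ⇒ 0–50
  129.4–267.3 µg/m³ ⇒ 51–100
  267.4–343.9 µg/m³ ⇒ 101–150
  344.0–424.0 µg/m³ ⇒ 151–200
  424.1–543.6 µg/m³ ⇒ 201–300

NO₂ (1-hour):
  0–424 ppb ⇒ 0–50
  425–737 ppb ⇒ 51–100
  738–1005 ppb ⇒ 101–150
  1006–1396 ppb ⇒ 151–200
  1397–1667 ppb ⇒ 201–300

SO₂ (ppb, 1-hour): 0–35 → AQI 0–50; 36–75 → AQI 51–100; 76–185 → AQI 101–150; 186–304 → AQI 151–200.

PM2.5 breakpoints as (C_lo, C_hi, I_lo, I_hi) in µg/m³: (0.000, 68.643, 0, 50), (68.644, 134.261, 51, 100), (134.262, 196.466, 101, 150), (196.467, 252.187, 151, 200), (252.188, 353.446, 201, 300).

116

PM10: 126.5 lies in 0.0–129.3, so I_lo=0, I_hi=50, C_lo=0.0, C_hi=129.3.
(50−0)/(129.3−0.0) × (126.5−0.0) + 0 = 50/129.3 × 126.5 + 0 ≈ 48.92 → 49.
NO₂: row 425–737 (AQI 51–100). (100−51)·(597−425)/(737−425) + 51 = 49·172/312 + 51 ≈ 78.01 → 78.
SO₂: row 76–185 (AQI 101–150). (150−101)·(110−76)/(185−76) + 101 = 49·34/109 + 101 ≈ 116.28 → 116.
PM2.5: 351.242 lies in 252.188–353.446, so I_lo=201, I_hi=300, C_lo=252.188, C_hi=353.446.
(300−201)/(353.446−252.188) × (351.242−252.188) + 201 = 99/101.258 × 99.054 + 201 ≈ 297.85 → 298.
Sub-indices: PM10→49, NO₂→78, SO₂→116, PM2.5→298. Ranked high→low: 298, 116, 78, 49. Second-highest sub-index = 116.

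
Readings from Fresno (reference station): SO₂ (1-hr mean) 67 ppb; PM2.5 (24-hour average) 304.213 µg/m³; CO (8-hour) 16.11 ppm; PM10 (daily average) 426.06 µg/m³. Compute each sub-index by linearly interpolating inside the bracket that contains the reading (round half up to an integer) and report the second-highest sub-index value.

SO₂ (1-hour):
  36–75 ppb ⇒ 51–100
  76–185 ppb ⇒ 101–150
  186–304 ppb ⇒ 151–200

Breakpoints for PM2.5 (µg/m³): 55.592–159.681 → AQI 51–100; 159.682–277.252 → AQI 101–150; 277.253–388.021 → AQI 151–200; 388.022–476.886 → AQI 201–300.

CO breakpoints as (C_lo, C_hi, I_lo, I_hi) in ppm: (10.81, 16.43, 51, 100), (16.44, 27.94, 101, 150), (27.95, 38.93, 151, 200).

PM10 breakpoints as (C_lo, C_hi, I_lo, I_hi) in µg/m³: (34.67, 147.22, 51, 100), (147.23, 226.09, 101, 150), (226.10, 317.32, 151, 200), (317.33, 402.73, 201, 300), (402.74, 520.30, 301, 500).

163

SO₂: row 36–75 (AQI 51–100). (100−51)·(67−36)/(75−36) + 51 = 49·31/39 + 51 ≈ 89.95 → 90.
PM2.5: 304.213 ∈ [277.253, 388.021] ↔ index [151, 200].
151 + (304.213−277.253)·(200−151)/(388.021−277.253) = 151 + 26.960·49/110.768 ≈ 162.93, so AQI = 163.
CO: 16.11 lies in 10.81–16.43, so I_lo=51, I_hi=100, C_lo=10.81, C_hi=16.43.
(100−51)/(16.43−10.81) × (16.11−10.81) + 51 = 49/5.62 × 5.30 + 51 ≈ 97.21 → 97.
PM10: 426.06 lies in 402.74–520.30, so I_lo=301, I_hi=500, C_lo=402.74, C_hi=520.30.
(500−301)/(520.30−402.74) × (426.06−402.74) + 301 = 199/117.56 × 23.32 + 301 ≈ 340.47 → 340.
Sub-indices: SO₂→90, PM2.5→163, CO→97, PM10→340. Ranked high→low: 340, 163, 97, 90. Second-highest sub-index = 163.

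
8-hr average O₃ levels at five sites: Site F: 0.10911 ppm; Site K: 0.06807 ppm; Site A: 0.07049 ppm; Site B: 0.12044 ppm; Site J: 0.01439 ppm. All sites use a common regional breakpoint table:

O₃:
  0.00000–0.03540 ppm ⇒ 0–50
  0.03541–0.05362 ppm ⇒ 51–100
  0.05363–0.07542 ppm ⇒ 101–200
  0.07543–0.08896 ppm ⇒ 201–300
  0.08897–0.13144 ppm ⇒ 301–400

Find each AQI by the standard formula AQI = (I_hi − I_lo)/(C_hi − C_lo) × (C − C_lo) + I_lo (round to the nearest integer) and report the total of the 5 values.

Site F: 0.10911 ∈ [0.08897, 0.13144] ↔ index [301, 400].
301 + (0.10911−0.08897)·(400−301)/(0.13144−0.08897) = 301 + 0.02014·99/0.04247 ≈ 347.95, so AQI = 348.
Site K 0.06807: bracket 0.05363–0.07542 → index 101–200; slope 99/0.02179, offset 0.01444.
AQI = 101 + 99/0.02179·0.01444 ≈ 166.61 ⇒ 167.
Site A: 0.07049 lies in 0.05363–0.07542, so I_lo=101, I_hi=200, C_lo=0.05363, C_hi=0.07542.
(200−101)/(0.07542−0.05363) × (0.07049−0.05363) + 101 = 99/0.02179 × 0.01686 + 101 ≈ 177.60 → 178.
Site B 0.12044: bracket 0.08897–0.13144 → index 301–400; slope 99/0.04247, offset 0.03147.
AQI = 301 + 99/0.04247·0.03147 ≈ 374.36 ⇒ 374.
Site J 0.01439: bracket 0.00000–0.03540 → index 0–50; slope 50/0.03540, offset 0.01439.
AQI = 0 + 50/0.03540·0.01439 ≈ 20.32 ⇒ 20.
AQIs: Site F=348, Site K=167, Site A=178, Site B=374, Site J=20. Sum = 348 + 167 + 178 + 374 + 20 = 1087.

1087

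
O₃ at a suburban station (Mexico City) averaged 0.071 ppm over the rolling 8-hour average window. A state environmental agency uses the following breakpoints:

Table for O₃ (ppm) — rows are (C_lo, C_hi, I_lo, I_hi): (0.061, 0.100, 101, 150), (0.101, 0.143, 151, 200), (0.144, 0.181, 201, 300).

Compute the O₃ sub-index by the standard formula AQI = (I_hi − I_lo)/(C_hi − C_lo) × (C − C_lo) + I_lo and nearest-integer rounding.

O₃: 0.071 ∈ [0.061, 0.100] ↔ index [101, 150].
101 + (0.071−0.061)·(150−101)/(0.100−0.061) = 101 + 0.010·49/0.039 ≈ 113.56, so AQI = 114.
AQI 114 falls in the Unhealthy for Sensitive Groups category.

114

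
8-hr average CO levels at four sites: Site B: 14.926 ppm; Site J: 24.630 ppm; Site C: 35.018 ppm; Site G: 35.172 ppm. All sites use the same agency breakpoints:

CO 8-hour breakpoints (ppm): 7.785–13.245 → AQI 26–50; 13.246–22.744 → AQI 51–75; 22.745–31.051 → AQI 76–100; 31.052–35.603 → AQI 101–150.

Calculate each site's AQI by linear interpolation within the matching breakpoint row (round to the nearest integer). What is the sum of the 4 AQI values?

Site B: 14.926 lies in 13.246–22.744, so I_lo=51, I_hi=75, C_lo=13.246, C_hi=22.744.
(75−51)/(22.744−13.246) × (14.926−13.246) + 51 = 24/9.498 × 1.680 + 51 ≈ 55.25 → 55.
Site J: 24.630 lies in 22.745–31.051, so I_lo=76, I_hi=100, C_lo=22.745, C_hi=31.051.
(100−76)/(31.051−22.745) × (24.630−22.745) + 76 = 24/8.306 × 1.885 + 76 ≈ 81.45 → 81.
Site C: 35.018 lies in 31.052–35.603, so I_lo=101, I_hi=150, C_lo=31.052, C_hi=35.603.
(150−101)/(35.603−31.052) × (35.018−31.052) + 101 = 49/4.551 × 3.966 + 101 ≈ 143.70 → 144.
Site G: row 31.052–35.603 (AQI 101–150). (150−101)·(35.172−31.052)/(35.603−31.052) + 101 = 49·4.120/4.551 + 101 ≈ 145.36 → 145.
AQIs: Site B=55, Site J=81, Site C=144, Site G=145. Sum = 55 + 81 + 144 + 145 = 425.

425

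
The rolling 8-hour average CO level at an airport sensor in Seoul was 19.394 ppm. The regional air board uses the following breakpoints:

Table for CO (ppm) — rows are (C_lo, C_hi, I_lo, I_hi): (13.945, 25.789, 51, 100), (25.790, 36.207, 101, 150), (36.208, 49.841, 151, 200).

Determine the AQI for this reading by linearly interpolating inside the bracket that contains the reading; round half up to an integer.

CO: 19.394 ∈ [13.945, 25.789] ↔ index [51, 100].
51 + (19.394−13.945)·(100−51)/(25.789−13.945) = 51 + 5.449·49/11.844 ≈ 73.54, so AQI = 74.

74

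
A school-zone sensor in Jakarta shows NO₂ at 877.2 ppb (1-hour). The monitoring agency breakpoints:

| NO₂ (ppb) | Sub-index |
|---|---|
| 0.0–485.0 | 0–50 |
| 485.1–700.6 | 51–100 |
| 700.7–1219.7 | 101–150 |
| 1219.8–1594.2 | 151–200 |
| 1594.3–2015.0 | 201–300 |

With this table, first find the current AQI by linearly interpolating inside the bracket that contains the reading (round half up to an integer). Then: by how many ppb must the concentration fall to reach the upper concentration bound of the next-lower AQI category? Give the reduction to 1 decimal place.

176.6

NO₂: 877.2 ∈ [700.7, 1219.7] ↔ index [101, 150].
101 + (877.2−700.7)·(150−101)/(1219.7−700.7) = 101 + 176.5·49/519.0 ≈ 117.66, so AQI = 118.
Current AQI 118 is in the Unhealthy for Sensitive Groups range (101–150). The next-lower category tops out at AQI 100, whose upper concentration bound is 700.6 ppb.
Reduction needed = 877.2 − 700.6 = 176.6 ppb.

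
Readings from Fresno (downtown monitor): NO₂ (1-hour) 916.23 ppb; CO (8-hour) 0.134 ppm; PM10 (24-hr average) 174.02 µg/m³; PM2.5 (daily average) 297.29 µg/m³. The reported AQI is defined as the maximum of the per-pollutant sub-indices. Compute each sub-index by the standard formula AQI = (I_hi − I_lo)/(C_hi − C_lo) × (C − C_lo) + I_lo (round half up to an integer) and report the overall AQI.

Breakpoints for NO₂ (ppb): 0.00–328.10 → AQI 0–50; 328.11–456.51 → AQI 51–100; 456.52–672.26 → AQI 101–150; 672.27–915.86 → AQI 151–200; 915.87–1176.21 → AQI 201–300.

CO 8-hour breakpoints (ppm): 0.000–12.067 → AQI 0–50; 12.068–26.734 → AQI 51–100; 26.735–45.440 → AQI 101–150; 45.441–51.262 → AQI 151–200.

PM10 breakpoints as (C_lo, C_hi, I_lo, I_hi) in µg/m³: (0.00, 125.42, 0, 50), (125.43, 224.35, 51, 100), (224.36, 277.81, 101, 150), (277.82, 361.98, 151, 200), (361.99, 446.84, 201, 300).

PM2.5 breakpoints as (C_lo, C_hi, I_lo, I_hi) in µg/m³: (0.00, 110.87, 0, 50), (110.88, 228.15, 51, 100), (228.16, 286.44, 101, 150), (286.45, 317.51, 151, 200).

NO₂: 916.23 ∈ [915.87, 1176.21] ↔ index [201, 300].
201 + (916.23−915.87)·(300−201)/(1176.21−915.87) = 201 + 0.36·99/260.34 ≈ 201.14, so AQI = 201.
CO: 0.134 lies in 0.000–12.067, so I_lo=0, I_hi=50, C_lo=0.000, C_hi=12.067.
(50−0)/(12.067−0.000) × (0.134−0.000) + 0 = 50/12.067 × 0.134 + 0 ≈ 0.56 → 1.
PM10 174.02: bracket 125.43–224.35 → index 51–100; slope 49/98.92, offset 48.59.
AQI = 51 + 49/98.92·48.59 ≈ 75.07 ⇒ 75.
PM2.5: row 286.45–317.51 (AQI 151–200). (200−151)·(297.29−286.45)/(317.51−286.45) + 151 = 49·10.84/31.06 + 151 ≈ 168.10 → 168.
Sub-indices: NO₂→201, CO→1, PM10→75, PM2.5→168. Overall AQI = max = 201; dominant pollutant is NO₂.
AQI 201: Very Unhealthy.

201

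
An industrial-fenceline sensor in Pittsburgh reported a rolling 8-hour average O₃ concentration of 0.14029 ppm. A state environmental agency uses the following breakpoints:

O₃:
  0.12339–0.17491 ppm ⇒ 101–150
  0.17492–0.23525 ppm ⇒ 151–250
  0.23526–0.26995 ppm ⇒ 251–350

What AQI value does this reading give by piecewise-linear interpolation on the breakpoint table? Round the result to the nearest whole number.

117

O₃ 0.14029: bracket 0.12339–0.17491 → index 101–150; slope 49/0.05152, offset 0.01690.
AQI = 101 + 49/0.05152·0.01690 ≈ 117.07 ⇒ 117.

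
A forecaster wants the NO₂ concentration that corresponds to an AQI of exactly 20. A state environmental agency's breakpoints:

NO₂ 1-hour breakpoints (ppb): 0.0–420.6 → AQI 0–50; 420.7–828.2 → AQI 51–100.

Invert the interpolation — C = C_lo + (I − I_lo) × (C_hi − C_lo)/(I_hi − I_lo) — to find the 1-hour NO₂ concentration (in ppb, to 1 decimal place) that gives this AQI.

AQI 20 lies in the 0–50 band, which corresponds to 0.0–420.6 ppb.
C = 0.0 + (20−0)×(420.6−0.0)/(50−0) = 0.0 + 20×420.6/50 ≈ 168.240 ppb → 168.2 ppb to 1 dp.

168.2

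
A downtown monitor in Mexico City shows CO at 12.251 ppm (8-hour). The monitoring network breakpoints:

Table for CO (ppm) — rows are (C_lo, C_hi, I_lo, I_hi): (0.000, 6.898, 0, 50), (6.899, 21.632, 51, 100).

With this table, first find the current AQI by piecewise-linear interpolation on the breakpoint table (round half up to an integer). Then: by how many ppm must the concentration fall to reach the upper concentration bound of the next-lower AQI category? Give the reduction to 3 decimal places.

CO: 12.251 lies in 6.899–21.632, so I_lo=51, I_hi=100, C_lo=6.899, C_hi=21.632.
(100−51)/(21.632−6.899) × (12.251−6.899) + 51 = 49/14.733 × 5.352 + 51 ≈ 68.80 → 69.
Current AQI 69 is in the Moderate range (51–100). The next-lower category tops out at AQI 50, whose upper concentration bound is 6.898 ppm.
Reduction needed = 12.251 − 6.898 = 5.353 ppm.

5.353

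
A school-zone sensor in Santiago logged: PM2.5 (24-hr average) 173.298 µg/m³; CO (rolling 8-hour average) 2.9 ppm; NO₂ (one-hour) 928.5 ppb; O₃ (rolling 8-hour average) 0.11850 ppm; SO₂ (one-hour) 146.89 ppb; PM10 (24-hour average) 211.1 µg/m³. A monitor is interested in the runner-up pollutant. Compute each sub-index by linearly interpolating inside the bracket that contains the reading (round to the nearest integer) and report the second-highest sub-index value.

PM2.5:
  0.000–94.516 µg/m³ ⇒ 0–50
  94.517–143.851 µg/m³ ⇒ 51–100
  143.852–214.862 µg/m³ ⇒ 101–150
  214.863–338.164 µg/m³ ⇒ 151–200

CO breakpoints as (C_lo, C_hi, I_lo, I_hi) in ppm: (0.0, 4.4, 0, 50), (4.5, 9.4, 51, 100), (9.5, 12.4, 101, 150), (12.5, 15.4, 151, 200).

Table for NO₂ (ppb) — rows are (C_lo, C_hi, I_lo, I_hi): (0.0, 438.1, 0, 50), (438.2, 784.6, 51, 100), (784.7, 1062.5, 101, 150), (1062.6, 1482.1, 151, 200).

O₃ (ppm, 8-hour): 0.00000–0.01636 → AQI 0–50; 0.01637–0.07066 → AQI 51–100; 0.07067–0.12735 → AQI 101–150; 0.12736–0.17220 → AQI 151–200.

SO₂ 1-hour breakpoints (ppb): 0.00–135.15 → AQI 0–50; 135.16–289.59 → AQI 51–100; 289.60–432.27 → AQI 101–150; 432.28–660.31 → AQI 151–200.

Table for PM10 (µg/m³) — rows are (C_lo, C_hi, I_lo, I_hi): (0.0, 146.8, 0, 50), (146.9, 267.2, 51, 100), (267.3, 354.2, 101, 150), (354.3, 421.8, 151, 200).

126

PM2.5: 173.298 ∈ [143.852, 214.862] ↔ index [101, 150].
101 + (173.298−143.852)·(150−101)/(214.862−143.852) = 101 + 29.446·49/71.010 ≈ 121.32, so AQI = 121.
CO: 2.9 ∈ [0.0, 4.4] ↔ index [0, 50].
0 + (2.9−0.0)·(50−0)/(4.4−0.0) = 0 + 2.9·50/4.4 ≈ 32.95, so AQI = 33.
NO₂: row 784.7–1062.5 (AQI 101–150). (150−101)·(928.5−784.7)/(1062.5−784.7) + 101 = 49·143.8/277.8 + 101 ≈ 126.36 → 126.
O₃: 0.11850 ∈ [0.07067, 0.12735] ↔ index [101, 150].
101 + (0.11850−0.07067)·(150−101)/(0.12735−0.07067) = 101 + 0.04783·49/0.05668 ≈ 142.35, so AQI = 142.
SO₂: 146.89 ∈ [135.16, 289.59] ↔ index [51, 100].
51 + (146.89−135.16)·(100−51)/(289.59−135.16) = 51 + 11.73·49/154.43 ≈ 54.72, so AQI = 55.
PM10: 211.1 lies in 146.9–267.2, so I_lo=51, I_hi=100, C_lo=146.9, C_hi=267.2.
(100−51)/(267.2−146.9) × (211.1−146.9) + 51 = 49/120.3 × 64.2 + 51 ≈ 77.15 → 77.
Sub-indices: PM2.5→121, CO→33, NO₂→126, O₃→142, SO₂→55, PM10→77. Ranked high→low: 142, 126, 121, 77, 55, 33. Second-highest sub-index = 126.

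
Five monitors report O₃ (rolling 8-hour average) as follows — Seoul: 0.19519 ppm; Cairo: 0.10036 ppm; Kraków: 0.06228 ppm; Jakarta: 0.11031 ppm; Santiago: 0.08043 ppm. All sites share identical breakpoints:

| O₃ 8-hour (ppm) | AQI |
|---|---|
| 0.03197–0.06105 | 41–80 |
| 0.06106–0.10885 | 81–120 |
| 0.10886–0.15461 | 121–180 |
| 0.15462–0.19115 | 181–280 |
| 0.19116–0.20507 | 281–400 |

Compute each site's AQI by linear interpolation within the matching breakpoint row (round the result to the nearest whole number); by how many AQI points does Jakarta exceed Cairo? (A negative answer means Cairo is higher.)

10

Seoul: row 0.19116–0.20507 (AQI 281–400). (400−281)·(0.19519−0.19116)/(0.20507−0.19116) + 281 = 119·0.00403/0.01391 + 281 ≈ 315.48 → 315.
Cairo: 0.10036 ∈ [0.06106, 0.10885] ↔ index [81, 120].
81 + (0.10036−0.06106)·(120−81)/(0.10885−0.06106) = 81 + 0.03930·39/0.04779 ≈ 113.07, so AQI = 113.
Kraków 0.06228: bracket 0.06106–0.10885 → index 81–120; slope 39/0.04779, offset 0.00122.
AQI = 81 + 39/0.04779·0.00122 ≈ 82.00 ⇒ 82.
Jakarta: 0.11031 lies in 0.10886–0.15461, so I_lo=121, I_hi=180, C_lo=0.10886, C_hi=0.15461.
(180−121)/(0.15461−0.10886) × (0.11031−0.10886) + 121 = 59/0.04575 × 0.00145 + 121 ≈ 122.87 → 123.
Santiago 0.08043: bracket 0.06106–0.10885 → index 81–120; slope 39/0.04779, offset 0.01937.
AQI = 81 + 39/0.04779·0.01937 ≈ 96.81 ⇒ 97.
AQIs: Seoul=315, Cairo=113, Kraków=82, Jakarta=123, Santiago=97. Jakarta (123) − Cairo (113) = 10.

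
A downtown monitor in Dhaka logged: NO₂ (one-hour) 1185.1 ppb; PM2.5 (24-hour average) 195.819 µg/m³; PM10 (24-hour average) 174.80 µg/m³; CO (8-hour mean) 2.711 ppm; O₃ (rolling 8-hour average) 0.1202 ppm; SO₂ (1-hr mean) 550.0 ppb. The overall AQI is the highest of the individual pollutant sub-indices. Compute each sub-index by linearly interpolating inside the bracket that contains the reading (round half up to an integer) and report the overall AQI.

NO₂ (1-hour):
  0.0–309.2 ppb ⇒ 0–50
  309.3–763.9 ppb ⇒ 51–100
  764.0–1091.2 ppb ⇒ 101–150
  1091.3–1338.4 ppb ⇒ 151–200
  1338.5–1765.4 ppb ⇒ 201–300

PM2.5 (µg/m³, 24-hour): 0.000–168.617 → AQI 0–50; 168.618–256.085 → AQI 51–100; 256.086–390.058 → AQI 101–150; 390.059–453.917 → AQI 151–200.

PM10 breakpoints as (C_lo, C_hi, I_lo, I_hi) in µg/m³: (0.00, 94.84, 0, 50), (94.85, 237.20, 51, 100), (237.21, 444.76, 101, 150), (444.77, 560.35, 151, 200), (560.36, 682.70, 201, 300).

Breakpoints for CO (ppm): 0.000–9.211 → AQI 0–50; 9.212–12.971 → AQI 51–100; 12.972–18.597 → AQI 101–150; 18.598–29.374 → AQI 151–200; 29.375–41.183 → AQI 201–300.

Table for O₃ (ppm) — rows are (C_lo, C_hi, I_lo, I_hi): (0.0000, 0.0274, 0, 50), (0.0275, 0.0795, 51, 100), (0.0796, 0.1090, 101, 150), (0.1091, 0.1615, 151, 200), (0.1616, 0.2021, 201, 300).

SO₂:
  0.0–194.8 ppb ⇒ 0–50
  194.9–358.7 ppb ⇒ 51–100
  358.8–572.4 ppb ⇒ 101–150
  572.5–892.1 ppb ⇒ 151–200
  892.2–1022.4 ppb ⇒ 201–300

170

NO₂: 1185.1 lies in 1091.3–1338.4, so I_lo=151, I_hi=200, C_lo=1091.3, C_hi=1338.4.
(200−151)/(1338.4−1091.3) × (1185.1−1091.3) + 151 = 49/247.1 × 93.8 + 151 ≈ 169.60 → 170.
PM2.5: row 168.618–256.085 (AQI 51–100). (100−51)·(195.819−168.618)/(256.085−168.618) + 51 = 49·27.201/87.467 + 51 ≈ 66.24 → 66.
PM10 174.80: bracket 94.85–237.20 → index 51–100; slope 49/142.35, offset 79.95.
AQI = 51 + 49/142.35·79.95 ≈ 78.52 ⇒ 79.
CO: 2.711 ∈ [0.000, 9.211] ↔ index [0, 50].
0 + (2.711−0.000)·(50−0)/(9.211−0.000) = 0 + 2.711·50/9.211 ≈ 14.72, so AQI = 15.
O₃ 0.1202: bracket 0.1091–0.1615 → index 151–200; slope 49/0.0524, offset 0.0111.
AQI = 151 + 49/0.0524·0.0111 ≈ 161.38 ⇒ 161.
SO₂: row 358.8–572.4 (AQI 101–150). (150−101)·(550.0−358.8)/(572.4−358.8) + 101 = 49·191.2/213.6 + 101 ≈ 144.86 → 145.
Sub-indices: NO₂→170, PM2.5→66, PM10→79, CO→15, O₃→161, SO₂→145. Overall AQI = max = 170; dominant pollutant is NO₂.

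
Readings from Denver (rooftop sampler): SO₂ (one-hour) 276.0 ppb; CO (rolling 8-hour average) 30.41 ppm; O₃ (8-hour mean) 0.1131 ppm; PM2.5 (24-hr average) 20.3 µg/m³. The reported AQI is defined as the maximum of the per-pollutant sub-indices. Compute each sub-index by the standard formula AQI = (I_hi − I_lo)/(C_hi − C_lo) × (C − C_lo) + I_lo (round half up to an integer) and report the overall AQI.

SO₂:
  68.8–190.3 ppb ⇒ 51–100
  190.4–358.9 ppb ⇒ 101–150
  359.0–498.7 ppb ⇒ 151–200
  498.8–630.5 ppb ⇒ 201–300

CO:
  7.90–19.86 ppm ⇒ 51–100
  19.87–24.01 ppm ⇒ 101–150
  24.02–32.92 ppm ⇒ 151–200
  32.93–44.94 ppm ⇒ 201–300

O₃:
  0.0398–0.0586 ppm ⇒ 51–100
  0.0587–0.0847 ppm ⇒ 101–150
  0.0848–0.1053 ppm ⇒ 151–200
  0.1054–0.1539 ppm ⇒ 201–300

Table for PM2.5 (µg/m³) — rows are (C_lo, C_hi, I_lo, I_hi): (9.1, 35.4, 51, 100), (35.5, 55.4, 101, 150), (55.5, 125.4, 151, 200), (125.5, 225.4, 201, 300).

217

SO₂: 276.0 ∈ [190.4, 358.9] ↔ index [101, 150].
101 + (276.0−190.4)·(150−101)/(358.9−190.4) = 101 + 85.6·49/168.5 ≈ 125.89, so AQI = 126.
CO: 30.41 lies in 24.02–32.92, so I_lo=151, I_hi=200, C_lo=24.02, C_hi=32.92.
(200−151)/(32.92−24.02) × (30.41−24.02) + 151 = 49/8.90 × 6.39 + 151 ≈ 186.18 → 186.
O₃: 0.1131 lies in 0.1054–0.1539, so I_lo=201, I_hi=300, C_lo=0.1054, C_hi=0.1539.
(300−201)/(0.1539−0.1054) × (0.1131−0.1054) + 201 = 99/0.0485 × 0.0077 + 201 ≈ 216.72 → 217.
PM2.5 20.3: bracket 9.1–35.4 → index 51–100; slope 49/26.3, offset 11.2.
AQI = 51 + 49/26.3·11.2 ≈ 71.87 ⇒ 72.
Sub-indices: SO₂→126, CO→186, O₃→217, PM2.5→72. Overall AQI = max = 217; dominant pollutant is O₃.
AQI 217: Very Unhealthy.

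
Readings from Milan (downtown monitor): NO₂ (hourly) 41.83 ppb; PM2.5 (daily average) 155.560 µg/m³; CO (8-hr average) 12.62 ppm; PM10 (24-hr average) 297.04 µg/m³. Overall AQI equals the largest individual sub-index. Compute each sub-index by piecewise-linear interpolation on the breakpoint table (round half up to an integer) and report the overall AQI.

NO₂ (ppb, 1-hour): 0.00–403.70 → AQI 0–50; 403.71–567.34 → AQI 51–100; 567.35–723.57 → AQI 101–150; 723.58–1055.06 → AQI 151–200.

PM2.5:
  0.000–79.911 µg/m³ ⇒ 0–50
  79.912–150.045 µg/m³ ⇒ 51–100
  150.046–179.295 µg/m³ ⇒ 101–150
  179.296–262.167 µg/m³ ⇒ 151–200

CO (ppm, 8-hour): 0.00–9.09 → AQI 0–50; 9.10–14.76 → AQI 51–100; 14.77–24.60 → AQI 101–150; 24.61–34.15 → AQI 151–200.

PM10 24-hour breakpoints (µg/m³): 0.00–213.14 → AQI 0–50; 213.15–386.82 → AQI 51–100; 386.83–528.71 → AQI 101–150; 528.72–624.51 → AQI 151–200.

110

NO₂: 41.83 lies in 0.00–403.70, so I_lo=0, I_hi=50, C_lo=0.00, C_hi=403.70.
(50−0)/(403.70−0.00) × (41.83−0.00) + 0 = 50/403.70 × 41.83 + 0 ≈ 5.18 → 5.
PM2.5: 155.560 lies in 150.046–179.295, so I_lo=101, I_hi=150, C_lo=150.046, C_hi=179.295.
(150−101)/(179.295−150.046) × (155.560−150.046) + 101 = 49/29.249 × 5.514 + 101 ≈ 110.24 → 110.
CO: row 9.10–14.76 (AQI 51–100). (100−51)·(12.62−9.10)/(14.76−9.10) + 51 = 49·3.52/5.66 + 51 ≈ 81.47 → 81.
PM10: row 213.15–386.82 (AQI 51–100). (100−51)·(297.04−213.15)/(386.82−213.15) + 51 = 49·83.89/173.67 + 51 ≈ 74.67 → 75.
Sub-indices: NO₂→5, PM2.5→110, CO→81, PM10→75. Overall AQI = max = 110; dominant pollutant is PM2.5.
AQI 110: Unhealthy for Sensitive Groups.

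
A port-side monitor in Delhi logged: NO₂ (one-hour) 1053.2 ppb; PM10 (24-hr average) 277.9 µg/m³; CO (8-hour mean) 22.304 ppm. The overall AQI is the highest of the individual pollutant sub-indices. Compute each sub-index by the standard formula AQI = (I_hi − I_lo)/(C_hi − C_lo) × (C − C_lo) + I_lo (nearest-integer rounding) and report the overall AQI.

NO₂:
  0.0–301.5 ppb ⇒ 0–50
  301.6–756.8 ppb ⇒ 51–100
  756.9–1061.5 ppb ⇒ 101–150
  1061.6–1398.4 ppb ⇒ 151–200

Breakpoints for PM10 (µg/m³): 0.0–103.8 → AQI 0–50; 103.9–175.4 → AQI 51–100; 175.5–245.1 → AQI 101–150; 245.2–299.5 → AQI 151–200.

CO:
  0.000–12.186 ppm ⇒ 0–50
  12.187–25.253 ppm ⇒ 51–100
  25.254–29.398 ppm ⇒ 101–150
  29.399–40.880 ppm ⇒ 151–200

NO₂: row 756.9–1061.5 (AQI 101–150). (150−101)·(1053.2−756.9)/(1061.5−756.9) + 101 = 49·296.3/304.6 + 101 ≈ 148.66 → 149.
PM10: 277.9 lies in 245.2–299.5, so I_lo=151, I_hi=200, C_lo=245.2, C_hi=299.5.
(200−151)/(299.5−245.2) × (277.9−245.2) + 151 = 49/54.3 × 32.7 + 151 ≈ 180.51 → 181.
CO: 22.304 lies in 12.187–25.253, so I_lo=51, I_hi=100, C_lo=12.187, C_hi=25.253.
(100−51)/(25.253−12.187) × (22.304−12.187) + 51 = 49/13.066 × 10.117 + 51 ≈ 88.94 → 89.
Sub-indices: NO₂→149, PM10→181, CO→89. Overall AQI = max = 181; dominant pollutant is PM10.
AQI 181: Unhealthy.

181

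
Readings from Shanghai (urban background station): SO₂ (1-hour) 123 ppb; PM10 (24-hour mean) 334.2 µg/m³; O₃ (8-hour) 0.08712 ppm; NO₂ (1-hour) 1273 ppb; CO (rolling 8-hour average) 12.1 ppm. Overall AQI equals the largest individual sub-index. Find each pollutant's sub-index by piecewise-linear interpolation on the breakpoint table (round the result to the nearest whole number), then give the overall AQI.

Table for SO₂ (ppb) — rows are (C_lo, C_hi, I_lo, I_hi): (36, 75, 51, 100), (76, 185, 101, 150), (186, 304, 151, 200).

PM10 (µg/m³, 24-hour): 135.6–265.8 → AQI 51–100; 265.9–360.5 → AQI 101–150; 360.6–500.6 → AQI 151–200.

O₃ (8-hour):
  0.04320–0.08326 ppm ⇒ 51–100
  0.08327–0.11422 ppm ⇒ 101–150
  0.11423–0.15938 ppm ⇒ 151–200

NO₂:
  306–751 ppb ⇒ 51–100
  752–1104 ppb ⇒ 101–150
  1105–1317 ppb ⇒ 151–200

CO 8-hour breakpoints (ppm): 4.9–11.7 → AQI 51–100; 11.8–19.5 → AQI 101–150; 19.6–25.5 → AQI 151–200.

SO₂: 123 ∈ [76, 185] ↔ index [101, 150].
101 + (123−76)·(150−101)/(185−76) = 101 + 47·49/109 ≈ 122.13, so AQI = 122.
PM10 334.2: bracket 265.9–360.5 → index 101–150; slope 49/94.6, offset 68.3.
AQI = 101 + 49/94.6·68.3 ≈ 136.38 ⇒ 136.
O₃: 0.08712 lies in 0.08327–0.11422, so I_lo=101, I_hi=150, C_lo=0.08327, C_hi=0.11422.
(150−101)/(0.11422−0.08327) × (0.08712−0.08327) + 101 = 49/0.03095 × 0.00385 + 101 ≈ 107.10 → 107.
NO₂ 1273: bracket 1105–1317 → index 151–200; slope 49/212, offset 168.
AQI = 151 + 49/212·168 ≈ 189.83 ⇒ 190.
CO: 12.1 lies in 11.8–19.5, so I_lo=101, I_hi=150, C_lo=11.8, C_hi=19.5.
(150−101)/(19.5−11.8) × (12.1−11.8) + 101 = 49/7.7 × 0.3 + 101 ≈ 102.91 → 103.
Sub-indices: SO₂→122, PM10→136, O₃→107, NO₂→190, CO→103. Overall AQI = max = 190; dominant pollutant is NO₂.

190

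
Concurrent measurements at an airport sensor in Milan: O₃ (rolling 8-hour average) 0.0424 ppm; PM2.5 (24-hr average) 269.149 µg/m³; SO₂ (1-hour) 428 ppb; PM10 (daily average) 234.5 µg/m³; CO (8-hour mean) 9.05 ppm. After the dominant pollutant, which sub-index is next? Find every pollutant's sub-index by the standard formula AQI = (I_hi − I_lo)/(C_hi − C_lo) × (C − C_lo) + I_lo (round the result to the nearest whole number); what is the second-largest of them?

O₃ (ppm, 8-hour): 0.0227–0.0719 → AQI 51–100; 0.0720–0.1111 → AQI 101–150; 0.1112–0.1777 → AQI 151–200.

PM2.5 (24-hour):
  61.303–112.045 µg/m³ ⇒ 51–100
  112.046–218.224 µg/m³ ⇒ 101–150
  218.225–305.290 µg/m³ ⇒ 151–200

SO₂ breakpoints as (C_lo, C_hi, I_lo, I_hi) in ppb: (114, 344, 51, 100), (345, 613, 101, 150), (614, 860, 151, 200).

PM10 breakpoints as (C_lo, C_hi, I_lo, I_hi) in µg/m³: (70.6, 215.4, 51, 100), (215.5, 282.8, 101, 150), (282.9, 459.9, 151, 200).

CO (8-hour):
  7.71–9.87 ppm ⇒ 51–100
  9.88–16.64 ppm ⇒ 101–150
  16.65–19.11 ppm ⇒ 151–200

116

O₃: row 0.0227–0.0719 (AQI 51–100). (100−51)·(0.0424−0.0227)/(0.0719−0.0227) + 51 = 49·0.0197/0.0492 + 51 ≈ 70.62 → 71.
PM2.5: 269.149 lies in 218.225–305.290, so I_lo=151, I_hi=200, C_lo=218.225, C_hi=305.290.
(200−151)/(305.290−218.225) × (269.149−218.225) + 151 = 49/87.065 × 50.924 + 151 ≈ 179.66 → 180.
SO₂: 428 ∈ [345, 613] ↔ index [101, 150].
101 + (428−345)·(150−101)/(613−345) = 101 + 83·49/268 ≈ 116.18, so AQI = 116.
PM10 234.5: bracket 215.5–282.8 → index 101–150; slope 49/67.3, offset 19.0.
AQI = 101 + 49/67.3·19.0 ≈ 114.83 ⇒ 115.
CO: 9.05 ∈ [7.71, 9.87] ↔ index [51, 100].
51 + (9.05−7.71)·(100−51)/(9.87−7.71) = 51 + 1.34·49/2.16 ≈ 81.40, so AQI = 81.
Sub-indices: O₃→71, PM2.5→180, SO₂→116, PM10→115, CO→81. Ranked high→low: 180, 116, 115, 81, 71. Second-highest sub-index = 116.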